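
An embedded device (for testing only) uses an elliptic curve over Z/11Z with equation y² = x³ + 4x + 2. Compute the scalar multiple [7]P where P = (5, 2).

Double-and-add on 7 = (111)₂. Start with P = (5, 2) for the leading 1-bit.
double: tangent at (5, 2): λ = (3·5² + 4)/(2·2) ≡ 2/4. 4⁻¹ ≡ 3 (mod 11) since 4·3 = 12 ≡ 1, so λ ≡ 2·3 ≡ 6.
  x = λ² - 5 - 5 = 36 - 10 ≡ 4; y = λ·(5 - 4) - 2 ≡ 4. → (4, 4)
add P: (4, 4) + (5, 2). λ = (2 - 4)/(5 - 4) ≡ 9/1 mod 11. 1⁻¹ ≡ 1 (mod 11) since 1·1 = 1 ≡ 1, so λ ≡ 9.
  x = λ² - 4 - 5 = 81 - 9 ≡ 6; y = λ·(4 - 6) - 4 ≡ 0. → (6, 0)
double: (6, 0) + (6, 0): same x and y₁ ≡ -y₂, so the sum is the point at infinity.
add P: the point at infinity + (5, 2) = (5, 2) (identity).

(5, 2)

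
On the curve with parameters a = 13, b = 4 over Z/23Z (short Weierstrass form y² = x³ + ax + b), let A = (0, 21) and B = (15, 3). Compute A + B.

(0, 21) + (15, 3). λ = (3 - 21)/(15 - 0) ≡ 5/15 mod 23. 15⁻¹ ≡ 20 (mod 23), so λ ≡ 8.
  x = λ² - 0 - 15 = 64 - 15 ≡ 3; y = λ·(0 - 3) - 21 ≡ 1. → (3, 1)

(3, 1)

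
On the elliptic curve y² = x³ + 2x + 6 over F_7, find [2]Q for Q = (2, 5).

tangent at (2, 5): λ = (3·2² + 2)/(2·5) ≡ 0/3. 3⁻¹ ≡ 5 (mod 7), so λ ≡ 0·5 ≡ 0.
  x = λ² - 2 - 2 = 0 - 4 ≡ 3; y = λ·(2 - 3) - 5 ≡ 2. → (3, 2)

(3, 2)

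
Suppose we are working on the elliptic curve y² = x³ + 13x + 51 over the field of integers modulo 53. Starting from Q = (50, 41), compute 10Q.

Repeated addition: build up to 10Q.
2Q: tangent at (50, 41): λ = (3·50² + 13)/(2·41) ≡ 40/29. 29⁻¹ ≡ 11 (mod 53), so λ ≡ 40·11 ≡ 16.
  x = λ² - 50 - 50 = 256 - 100 ≡ 50; y = λ·(50 - 50) - 41 ≡ 12. → (50, 12)
3Q: (50, 12) + (50, 41): same x and y₁ ≡ -y₂, so the sum is O.
4Q: O + (50, 41) = (50, 41) (identity).
5Q: tangent at (50, 41): λ = (3·50² + 13)/(2·41) ≡ 40/29. 29⁻¹ ≡ 11 (mod 53), so λ ≡ 40·11 ≡ 16.
  x = λ² - 50 - 50 = 256 - 100 ≡ 50; y = λ·(50 - 50) - 41 ≡ 12. → (50, 12)
6Q: (50, 12) + (50, 41): same x and y₁ ≡ -y₂, so the sum is O.
7Q: O + (50, 41) = (50, 41) (identity).
8Q: tangent at (50, 41): λ = (3·50² + 13)/(2·41) ≡ 40/29. 29⁻¹ ≡ 11 (mod 53) since 29·11 = 319 ≡ 1, so λ ≡ 40·11 ≡ 16.
  x = λ² - 50 - 50 = 256 - 100 ≡ 50; y = λ·(50 - 50) - 41 ≡ 12. → (50, 12)
9Q: (50, 12) + (50, 41): same x and y₁ ≡ -y₂, so the sum is O.
10Q: O + (50, 41) = (50, 41) (identity).

(50, 41)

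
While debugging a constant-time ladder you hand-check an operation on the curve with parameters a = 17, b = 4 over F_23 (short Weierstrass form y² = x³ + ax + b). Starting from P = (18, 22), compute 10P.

(10, 1)

Double-and-add on 10 = (1010)₂. Start with P = (18, 22) for the leading 1-bit.
double: tangent at (18, 22): λ = (3·18² + 17)/(2·22) ≡ 0/21. 21⁻¹ ≡ 11 (mod 23) since 21·11 = 231 ≡ 1, so λ ≡ 0·11 ≡ 0.
  x = λ² - 18 - 18 = 0 - 36 ≡ 10; y = λ·(18 - 10) - 22 ≡ 1. → (10, 1)
double: tangent at (10, 1): λ = (3·10² + 17)/(2·1) ≡ 18/2. 2⁻¹ ≡ 12 (mod 23) since 2·12 = 24 ≡ 1, so λ ≡ 18·12 ≡ 9.
  x = λ² - 10 - 10 = 81 - 20 ≡ 15; y = λ·(10 - 15) - 1 ≡ 0. → (15, 0)
add P: (15, 0) + (18, 22). λ = (22 - 0)/(18 - 15) ≡ 22/3 mod 23. 3⁻¹ ≡ 8 (mod 23) since 3·8 = 24 ≡ 1, so λ ≡ 15.
  x = λ² - 15 - 18 = 225 - 33 ≡ 8; y = λ·(15 - 8) - 0 ≡ 13. → (8, 13)
double: tangent at (8, 13): λ = (3·8² + 17)/(2·13) ≡ 2/3. 3⁻¹ ≡ 8 (mod 23), so λ ≡ 2·8 ≡ 16.
  x = λ² - 8 - 8 = 256 - 16 ≡ 10; y = λ·(8 - 10) - 13 ≡ 1. → (10, 1)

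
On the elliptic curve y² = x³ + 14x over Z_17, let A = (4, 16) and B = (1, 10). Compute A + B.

(4, 16) + (1, 10). λ = (10 - 16)/(1 - 4) ≡ 11/14 mod 17. 14⁻¹ ≡ 11 (mod 17), so λ ≡ 2.
  x = λ² - 4 - 1 = 4 - 5 ≡ 16; y = λ·(4 - 16) - 16 ≡ 11. → (16, 11)

(16, 11)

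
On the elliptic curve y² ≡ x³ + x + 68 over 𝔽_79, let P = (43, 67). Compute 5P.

Repeated addition: build up to 5P.
2P: tangent at (43, 67): λ = (3·43² + 1)/(2·67) ≡ 18/55. 55⁻¹ ≡ 23 (mod 79) since 55·23 = 1265 ≡ 1, so λ ≡ 18·23 ≡ 19.
  x = λ² - 43 - 43 = 361 - 86 ≡ 38; y = λ·(43 - 38) - 67 ≡ 28. → (38, 28)
3P: (38, 28) + (43, 67). λ = (67 - 28)/(43 - 38) ≡ 39/5 mod 79. 5⁻¹ ≡ 16 (mod 79), so λ ≡ 71.
  x = λ² - 38 - 43 = 5041 - 81 ≡ 62; y = λ·(38 - 62) - 28 ≡ 6. → (62, 6)
4P: (62, 6) + (43, 67). λ = (67 - 6)/(43 - 62) ≡ 61/60 mod 79. 60⁻¹ ≡ 54 (mod 79) since 60·54 = 3240 ≡ 1, so λ ≡ 55.
  x = λ² - 62 - 43 = 3025 - 105 ≡ 76; y = λ·(62 - 76) - 6 ≡ 14. → (76, 14)
5P: (76, 14) + (43, 67). λ = (67 - 14)/(43 - 76) ≡ 53/46 mod 79. 46⁻¹ ≡ 67 (mod 79) since 46·67 = 3082 ≡ 1, so λ ≡ 75.
  x = λ² - 76 - 43 = 5625 - 119 ≡ 55; y = λ·(76 - 55) - 14 ≡ 60. → (55, 60)

(55, 60)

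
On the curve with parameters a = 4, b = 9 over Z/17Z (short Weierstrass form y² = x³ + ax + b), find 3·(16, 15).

(14, 2)

Write P = (16, 15).
Repeated addition: build up to 3P.
2P: tangent at (16, 15): λ = (3·16² + 4)/(2·15) ≡ 7/13. 13⁻¹ ≡ 4 (mod 17), so λ ≡ 7·4 ≡ 11.
  x = λ² - 16 - 16 = 121 - 32 ≡ 4; y = λ·(16 - 4) - 15 ≡ 15. → (4, 15)
3P: (4, 15) + (16, 15). λ = (15 - 15)/(16 - 4) ≡ 0/12 mod 17. 12⁻¹ ≡ 10 (mod 17) since 12·10 = 120 ≡ 1, so λ ≡ 0.
  x = λ² - 4 - 16 = 0 - 20 ≡ 14; y = λ·(4 - 14) - 15 ≡ 2. → (14, 2)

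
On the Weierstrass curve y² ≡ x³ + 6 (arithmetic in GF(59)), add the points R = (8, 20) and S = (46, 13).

(8, 20) + (46, 13). λ = (13 - 20)/(46 - 8) ≡ 52/38 mod 59. 38⁻¹ ≡ 14 (mod 59), so λ ≡ 20.
  x = λ² - 8 - 46 = 400 - 54 ≡ 51; y = λ·(8 - 51) - 20 ≡ 5. → (51, 5)

(51, 5)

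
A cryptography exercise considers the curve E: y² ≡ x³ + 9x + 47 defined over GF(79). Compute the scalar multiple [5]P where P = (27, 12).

Repeated addition: build up to 5P.
2P: tangent at (27, 12): λ = (3·27² + 9)/(2·12) ≡ 63/24. 24⁻¹ ≡ 56 (mod 79), so λ ≡ 63·56 ≡ 52.
  x = λ² - 27 - 27 = 2704 - 54 ≡ 43; y = λ·(27 - 43) - 12 ≡ 25. → (43, 25)
3P: (43, 25) + (27, 12). λ = (12 - 25)/(27 - 43) ≡ 66/63 mod 79. 63⁻¹ ≡ 74 (mod 79) since 63·74 = 4662 ≡ 1, so λ ≡ 65.
  x = λ² - 43 - 27 = 4225 - 70 ≡ 47; y = λ·(43 - 47) - 25 ≡ 31. → (47, 31)
4P: (47, 31) + (27, 12). λ = (12 - 31)/(27 - 47) ≡ 60/59 mod 79. 59⁻¹ ≡ 75 (mod 79), so λ ≡ 76.
  x = λ² - 47 - 27 = 5776 - 74 ≡ 14; y = λ·(47 - 14) - 31 ≡ 28. → (14, 28)
5P: (14, 28) + (27, 12). λ = (12 - 28)/(27 - 14) ≡ 63/13 mod 79. 13⁻¹ ≡ 73 (mod 79) since 13·73 = 949 ≡ 1, so λ ≡ 17.
  x = λ² - 14 - 27 = 289 - 41 ≡ 11; y = λ·(14 - 11) - 28 ≡ 23. → (11, 23)

(11, 23)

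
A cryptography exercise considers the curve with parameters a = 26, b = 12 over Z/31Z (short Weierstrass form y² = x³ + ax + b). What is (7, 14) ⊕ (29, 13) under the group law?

(13, 6)

(7, 14) + (29, 13). λ = (13 - 14)/(29 - 7) ≡ 30/22 mod 31. 22⁻¹ ≡ 24 (mod 31) since 22·24 = 528 ≡ 1, so λ ≡ 7.
  x = λ² - 7 - 29 = 49 - 36 ≡ 13; y = λ·(7 - 13) - 14 ≡ 6. → (13, 6)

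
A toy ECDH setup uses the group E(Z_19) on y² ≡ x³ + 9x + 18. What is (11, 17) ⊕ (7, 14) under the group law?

(17, 7)

(11, 17) + (7, 14). λ = (14 - 17)/(7 - 11) ≡ 16/15 mod 19. 15⁻¹ ≡ 14 (mod 19), so λ ≡ 15.
  x = λ² - 11 - 7 = 225 - 18 ≡ 17; y = λ·(11 - 17) - 17 ≡ 7. → (17, 7)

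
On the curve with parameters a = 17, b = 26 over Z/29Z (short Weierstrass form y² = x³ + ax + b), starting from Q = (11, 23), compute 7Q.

Repeated addition: build up to 7Q.
2Q: tangent at (11, 23): λ = (3·11² + 17)/(2·23) ≡ 3/17. 17⁻¹ ≡ 12 (mod 29), so λ ≡ 3·12 ≡ 7.
  x = λ² - 11 - 11 = 49 - 22 ≡ 27; y = λ·(11 - 27) - 23 ≡ 10. → (27, 10)
3Q: (27, 10) + (11, 23). λ = (23 - 10)/(11 - 27) ≡ 13/13 mod 29. 13⁻¹ ≡ 9 (mod 29), so λ ≡ 1.
  x = λ² - 27 - 11 = 1 - 38 ≡ 21; y = λ·(27 - 21) - 10 ≡ 25. → (21, 25)
4Q: (21, 25) + (11, 23). λ = (23 - 25)/(11 - 21) ≡ 27/19 mod 29. 19⁻¹ ≡ 26 (mod 29) since 19·26 = 494 ≡ 1, so λ ≡ 6.
  x = λ² - 21 - 11 = 36 - 32 ≡ 4; y = λ·(21 - 4) - 25 ≡ 19. → (4, 19)
5Q: (4, 19) + (11, 23). λ = (23 - 19)/(11 - 4) ≡ 4/7 mod 29. 7⁻¹ ≡ 25 (mod 29), so λ ≡ 13.
  x = λ² - 4 - 11 = 169 - 15 ≡ 9; y = λ·(4 - 9) - 19 ≡ 3. → (9, 3)
6Q: (9, 3) + (11, 23). λ = (23 - 3)/(11 - 9) ≡ 20/2 mod 29. 2⁻¹ ≡ 15 (mod 29), so λ ≡ 10.
  x = λ² - 9 - 11 = 100 - 20 ≡ 22; y = λ·(9 - 22) - 3 ≡ 12. → (22, 12)
7Q: (22, 12) + (11, 23). λ = (23 - 12)/(11 - 22) ≡ 11/18 mod 29. 18⁻¹ ≡ 21 (mod 29), so λ ≡ 28.
  x = λ² - 22 - 11 = 784 - 33 ≡ 26; y = λ·(22 - 26) - 12 ≡ 21. → (26, 21)

(26, 21)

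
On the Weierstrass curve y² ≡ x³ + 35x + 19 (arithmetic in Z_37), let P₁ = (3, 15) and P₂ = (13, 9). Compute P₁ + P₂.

(3, 15) + (13, 9). λ = (9 - 15)/(13 - 3) ≡ 31/10 mod 37. 10⁻¹ ≡ 26 (mod 37), so λ ≡ 29.
  x = λ² - 3 - 13 = 841 - 16 ≡ 11; y = λ·(3 - 11) - 15 ≡ 12. → (11, 12)

(11, 12)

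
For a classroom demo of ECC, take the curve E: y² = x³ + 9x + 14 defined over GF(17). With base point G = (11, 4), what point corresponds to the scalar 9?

Double-and-add on 9 = (1001)₂. Start with G = (11, 4) for the leading 1-bit.
double: tangent at (11, 4): λ = (3·11² + 9)/(2·4) ≡ 15/8. 8⁻¹ ≡ 15 (mod 17), so λ ≡ 15·15 ≡ 4.
  x = λ² - 11 - 11 = 16 - 22 ≡ 11; y = λ·(11 - 11) - 4 ≡ 13. → (11, 13)
double: tangent at (11, 13): λ = (3·11² + 9)/(2·13) ≡ 15/9. 9⁻¹ ≡ 2 (mod 17), so λ ≡ 15·2 ≡ 13.
  x = λ² - 11 - 11 = 169 - 22 ≡ 11; y = λ·(11 - 11) - 13 ≡ 4. → (11, 4)
double: tangent at (11, 4): λ = (3·11² + 9)/(2·4) ≡ 15/8. 8⁻¹ ≡ 15 (mod 17), so λ ≡ 15·15 ≡ 4.
  x = λ² - 11 - 11 = 16 - 22 ≡ 11; y = λ·(11 - 11) - 4 ≡ 13. → (11, 13)
add G: (11, 13) + (11, 4): same x and y₁ ≡ -y₂, so the sum is the point at infinity.

O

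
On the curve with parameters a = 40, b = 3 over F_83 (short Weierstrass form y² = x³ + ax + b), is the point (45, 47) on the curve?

y² = 47² ≡ 51; x³ + 40x + 3 = 92928 ≡ 51 (mod 83). 51 = 51.

yes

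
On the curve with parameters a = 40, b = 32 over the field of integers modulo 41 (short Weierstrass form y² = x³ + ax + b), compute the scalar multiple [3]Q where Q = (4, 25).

(19, 36)

Repeated addition: build up to 3Q.
2Q: tangent at (4, 25): λ = (3·4² + 40)/(2·25) ≡ 6/9. 9⁻¹ ≡ 32 (mod 41) since 9·32 = 288 ≡ 1, so λ ≡ 6·32 ≡ 28.
  x = λ² - 4 - 4 = 784 - 8 ≡ 38; y = λ·(4 - 38) - 25 ≡ 7. → (38, 7)
3Q: (38, 7) + (4, 25). λ = (25 - 7)/(4 - 38) ≡ 18/7 mod 41. 7⁻¹ ≡ 6 (mod 41), so λ ≡ 26.
  x = λ² - 38 - 4 = 676 - 42 ≡ 19; y = λ·(38 - 19) - 7 ≡ 36. → (19, 36)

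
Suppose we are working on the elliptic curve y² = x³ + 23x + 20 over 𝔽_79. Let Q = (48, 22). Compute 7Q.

(1, 53)

Repeated addition: build up to 7Q.
2Q: tangent at (48, 22): λ = (3·48² + 23)/(2·22) ≡ 62/44. 44⁻¹ ≡ 9 (mod 79), so λ ≡ 62·9 ≡ 5.
  x = λ² - 48 - 48 = 25 - 96 ≡ 8; y = λ·(48 - 8) - 22 ≡ 20. → (8, 20)
3Q: (8, 20) + (48, 22). λ = (22 - 20)/(48 - 8) ≡ 2/40 mod 79. 40⁻¹ ≡ 2 (mod 79) since 40·2 = 80 ≡ 1, so λ ≡ 4.
  x = λ² - 8 - 48 = 16 - 56 ≡ 39; y = λ·(8 - 39) - 20 ≡ 14. → (39, 14)
4Q: (39, 14) + (48, 22). λ = (22 - 14)/(48 - 39) ≡ 8/9 mod 79. 9⁻¹ ≡ 44 (mod 79), so λ ≡ 36.
  x = λ² - 39 - 48 = 1296 - 87 ≡ 24; y = λ·(39 - 24) - 14 ≡ 52. → (24, 52)
5Q: (24, 52) + (48, 22). λ = (22 - 52)/(48 - 24) ≡ 49/24 mod 79. 24⁻¹ ≡ 56 (mod 79) since 24·56 = 1344 ≡ 1, so λ ≡ 58.
  x = λ² - 24 - 48 = 3364 - 72 ≡ 53; y = λ·(24 - 53) - 52 ≡ 4. → (53, 4)
6Q: (53, 4) + (48, 22). λ = (22 - 4)/(48 - 53) ≡ 18/74 mod 79. 74⁻¹ ≡ 63 (mod 79) since 74·63 = 4662 ≡ 1, so λ ≡ 28.
  x = λ² - 53 - 48 = 784 - 101 ≡ 51; y = λ·(53 - 51) - 4 ≡ 52. → (51, 52)
7Q: (51, 52) + (48, 22). λ = (22 - 52)/(48 - 51) ≡ 49/76 mod 79. 76⁻¹ ≡ 26 (mod 79) since 76·26 = 1976 ≡ 1, so λ ≡ 10.
  x = λ² - 51 - 48 = 100 - 99 ≡ 1; y = λ·(51 - 1) - 52 ≡ 53. → (1, 53)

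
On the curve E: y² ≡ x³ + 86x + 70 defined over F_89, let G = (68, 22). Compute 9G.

Double-and-add on 9 = (1001)₂. Start with G = (68, 22) for the leading 1-bit.
double: tangent at (68, 22): λ = (3·68² + 86)/(2·22) ≡ 74/44. 44⁻¹ ≡ 87 (mod 89), so λ ≡ 74·87 ≡ 30.
  x = λ² - 68 - 68 = 900 - 136 ≡ 52; y = λ·(68 - 52) - 22 ≡ 13. → (52, 13)
double: tangent at (52, 13): λ = (3·52² + 86)/(2·13) ≡ 10/26. 26⁻¹ ≡ 24 (mod 89) since 26·24 = 624 ≡ 1, so λ ≡ 10·24 ≡ 62.
  x = λ² - 52 - 52 = 3844 - 104 ≡ 2; y = λ·(52 - 2) - 13 ≡ 61. → (2, 61)
double: tangent at (2, 61): λ = (3·2² + 86)/(2·61) ≡ 9/33. 33⁻¹ ≡ 27 (mod 89), so λ ≡ 9·27 ≡ 65.
  x = λ² - 2 - 2 = 4225 - 4 ≡ 38; y = λ·(2 - 38) - 61 ≡ 2. → (38, 2)
add G: (38, 2) + (68, 22). λ = (22 - 2)/(68 - 38) ≡ 20/30 mod 89. 30⁻¹ ≡ 3 (mod 89) since 30·3 = 90 ≡ 1, so λ ≡ 60.
  x = λ² - 38 - 68 = 3600 - 106 ≡ 23; y = λ·(38 - 23) - 2 ≡ 8. → (23, 8)

(23, 8)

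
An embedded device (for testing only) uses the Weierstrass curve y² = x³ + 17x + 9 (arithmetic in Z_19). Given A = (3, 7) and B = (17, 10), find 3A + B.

(16, 8)

First 3A:
Repeated addition: build up to 3A.
2A: tangent at (3, 7): λ = (3·3² + 17)/(2·7) ≡ 6/14. 14⁻¹ ≡ 15 (mod 19), so λ ≡ 6·15 ≡ 14.
  x = λ² - 3 - 3 = 196 - 6 ≡ 0; y = λ·(3 - 0) - 7 ≡ 16. → (0, 16)
3A: (0, 16) + (3, 7). λ = (7 - 16)/(3 - 0) ≡ 10/3 mod 19. 3⁻¹ ≡ 13 (mod 19) since 3·13 = 39 ≡ 1, so λ ≡ 16.
  x = λ² - 0 - 3 = 256 - 3 ≡ 6; y = λ·(0 - 6) - 16 ≡ 2. → (6, 2)
3A = (6, 2).
Finally 3A + B:
(6, 2) + (17, 10). λ = (10 - 2)/(17 - 6) ≡ 8/11 mod 19. 11⁻¹ ≡ 7 (mod 19), so λ ≡ 18.
  x = λ² - 6 - 17 = 324 - 23 ≡ 16; y = λ·(6 - 16) - 2 ≡ 8. → (16, 8)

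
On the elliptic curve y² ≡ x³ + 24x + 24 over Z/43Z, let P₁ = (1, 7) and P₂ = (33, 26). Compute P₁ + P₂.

(23, 31)

(1, 7) + (33, 26). λ = (26 - 7)/(33 - 1) ≡ 19/32 mod 43. 32⁻¹ ≡ 39 (mod 43), so λ ≡ 10.
  x = λ² - 1 - 33 = 100 - 34 ≡ 23; y = λ·(1 - 23) - 7 ≡ 31. → (23, 31)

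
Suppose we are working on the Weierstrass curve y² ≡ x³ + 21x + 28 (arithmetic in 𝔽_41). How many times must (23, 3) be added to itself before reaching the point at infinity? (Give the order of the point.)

11

2P: tangent at (23, 3): λ = (3·23² + 21)/(2·3) ≡ 9/6. 6⁻¹ ≡ 7 (mod 41) since 6·7 = 42 ≡ 1, so λ ≡ 9·7 ≡ 22.
  x = λ² - 23 - 23 = 484 - 46 ≡ 28; y = λ·(23 - 28) - 3 ≡ 10. → (28, 10)
3P: (28, 10) + (23, 3). λ = (3 - 10)/(23 - 28) ≡ 34/36 mod 41. 36⁻¹ ≡ 8 (mod 41) since 36·8 = 288 ≡ 1, so λ ≡ 26.
  x = λ² - 28 - 23 = 676 - 51 ≡ 10; y = λ·(28 - 10) - 10 ≡ 7. → (10, 7)
4P: (10, 7) + (23, 3). λ = (3 - 7)/(23 - 10) ≡ 37/13 mod 41. 13⁻¹ ≡ 19 (mod 41) since 13·19 = 247 ≡ 1, so λ ≡ 6.
  x = λ² - 10 - 23 = 36 - 33 ≡ 3; y = λ·(10 - 3) - 7 ≡ 35. → (3, 35)
5P: (3, 35) + (23, 3). λ = (3 - 35)/(23 - 3) ≡ 9/20 mod 41. 20⁻¹ ≡ 39 (mod 41), so λ ≡ 23.
  x = λ² - 3 - 23 = 529 - 26 ≡ 11; y = λ·(3 - 11) - 35 ≡ 27. → (11, 27)
6P: (11, 27) + (23, 3). λ = (3 - 27)/(23 - 11) ≡ 17/12 mod 41. 12⁻¹ ≡ 24 (mod 41), so λ ≡ 39.
  x = λ² - 11 - 23 = 1521 - 34 ≡ 11; y = λ·(11 - 11) - 27 ≡ 14. → (11, 14)
7P: (11, 14) + (23, 3). λ = (3 - 14)/(23 - 11) ≡ 30/12 mod 41. 12⁻¹ ≡ 24 (mod 41) since 12·24 = 288 ≡ 1, so λ ≡ 23.
  x = λ² - 11 - 23 = 529 - 34 ≡ 3; y = λ·(11 - 3) - 14 ≡ 6. → (3, 6)
8P: (3, 6) + (23, 3). λ = (3 - 6)/(23 - 3) ≡ 38/20 mod 41. 20⁻¹ ≡ 39 (mod 41) since 20·39 = 780 ≡ 1, so λ ≡ 6.
  x = λ² - 3 - 23 = 36 - 26 ≡ 10; y = λ·(3 - 10) - 6 ≡ 34. → (10, 34)
9P: (10, 34) + (23, 3). λ = (3 - 34)/(23 - 10) ≡ 10/13 mod 41. 13⁻¹ ≡ 19 (mod 41) since 13·19 = 247 ≡ 1, so λ ≡ 26.
  x = λ² - 10 - 23 = 676 - 33 ≡ 28; y = λ·(10 - 28) - 34 ≡ 31. → (28, 31)
10P: (28, 31) + (23, 3). λ = (3 - 31)/(23 - 28) ≡ 13/36 mod 41. 36⁻¹ ≡ 8 (mod 41), so λ ≡ 22.
  x = λ² - 28 - 23 = 484 - 51 ≡ 23; y = λ·(28 - 23) - 31 ≡ 38. → (23, 38)
11P: (23, 38) + (23, 3): same x and y₁ ≡ -y₂, so the sum is the point at infinity.
11P = the point at infinity, so the order is 11.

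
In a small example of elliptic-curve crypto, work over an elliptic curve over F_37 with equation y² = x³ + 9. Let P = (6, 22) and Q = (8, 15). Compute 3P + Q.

(22, 1)

First 3P:
Repeated addition: build up to 3P.
2P: tangent at (6, 22): λ = (3·6² + 0)/(2·22) ≡ 34/7. 7⁻¹ ≡ 16 (mod 37), so λ ≡ 34·16 ≡ 26.
  x = λ² - 6 - 6 = 676 - 12 ≡ 35; y = λ·(6 - 35) - 22 ≡ 1. → (35, 1)
3P: (35, 1) + (6, 22). λ = (22 - 1)/(6 - 35) ≡ 21/8 mod 37. 8⁻¹ ≡ 14 (mod 37) since 8·14 = 112 ≡ 1, so λ ≡ 35.
  x = λ² - 35 - 6 = 1225 - 41 ≡ 0; y = λ·(35 - 0) - 1 ≡ 3. → (0, 3)
3P = (0, 3).
Finally 3P + Q:
(0, 3) + (8, 15). λ = (15 - 3)/(8 - 0) ≡ 12/8 mod 37. 8⁻¹ ≡ 14 (mod 37), so λ ≡ 20.
  x = λ² - 0 - 8 = 400 - 8 ≡ 22; y = λ·(0 - 22) - 3 ≡ 1. → (22, 1)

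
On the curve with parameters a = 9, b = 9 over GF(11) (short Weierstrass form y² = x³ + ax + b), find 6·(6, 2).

(9, 7)

Write G = (6, 2).
Double-and-add on 6 = (110)₂. Start with G = (6, 2) for the leading 1-bit.
double: tangent at (6, 2): λ = (3·6² + 9)/(2·2) ≡ 7/4. 4⁻¹ ≡ 3 (mod 11), so λ ≡ 7·3 ≡ 10.
  x = λ² - 6 - 6 = 100 - 12 ≡ 0; y = λ·(6 - 0) - 2 ≡ 3. → (0, 3)
add G: (0, 3) + (6, 2). λ = (2 - 3)/(6 - 0) ≡ 10/6 mod 11. 6⁻¹ ≡ 2 (mod 11) since 6·2 = 12 ≡ 1, so λ ≡ 9.
  x = λ² - 0 - 6 = 81 - 6 ≡ 9; y = λ·(0 - 9) - 3 ≡ 4. → (9, 4)
double: tangent at (9, 4): λ = (3·9² + 9)/(2·4) ≡ 10/8. 8⁻¹ ≡ 7 (mod 11) since 8·7 = 56 ≡ 1, so λ ≡ 10·7 ≡ 4.
  x = λ² - 9 - 9 = 16 - 18 ≡ 9; y = λ·(9 - 9) - 4 ≡ 7. → (9, 7)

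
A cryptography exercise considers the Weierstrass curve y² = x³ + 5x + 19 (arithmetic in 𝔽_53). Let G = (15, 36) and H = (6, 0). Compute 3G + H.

(42, 45)

First 3G:
Repeated addition: build up to 3G.
2G: tangent at (15, 36): λ = (3·15² + 5)/(2·36) ≡ 44/19. 19⁻¹ ≡ 14 (mod 53), so λ ≡ 44·14 ≡ 33.
  x = λ² - 15 - 15 = 1089 - 30 ≡ 52; y = λ·(15 - 52) - 36 ≡ 15. → (52, 15)
3G: (52, 15) + (15, 36). λ = (36 - 15)/(15 - 52) ≡ 21/16 mod 53. 16⁻¹ ≡ 10 (mod 53) since 16·10 = 160 ≡ 1, so λ ≡ 51.
  x = λ² - 52 - 15 = 2601 - 67 ≡ 43; y = λ·(52 - 43) - 15 ≡ 20. → (43, 20)
3G = (43, 20).
Finally 3G + H:
(43, 20) + (6, 0). λ = (0 - 20)/(6 - 43) ≡ 33/16 mod 53. 16⁻¹ ≡ 10 (mod 53), so λ ≡ 12.
  x = λ² - 43 - 6 = 144 - 49 ≡ 42; y = λ·(43 - 42) - 20 ≡ 45. → (42, 45)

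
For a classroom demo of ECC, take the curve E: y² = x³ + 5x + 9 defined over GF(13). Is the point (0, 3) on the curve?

yes

y² = 3² ≡ 9; x³ + 5x + 9 = 9 ≡ 9 (mod 13). 9 = 9.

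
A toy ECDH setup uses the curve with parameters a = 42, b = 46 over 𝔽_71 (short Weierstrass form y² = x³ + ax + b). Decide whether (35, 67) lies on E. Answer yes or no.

yes

y² = 67² ≡ 16; x³ + 42x + 46 = 44391 ≡ 16 (mod 71). 16 = 16.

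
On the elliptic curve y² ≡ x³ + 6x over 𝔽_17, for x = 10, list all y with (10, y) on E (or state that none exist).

none

x³ + 6x + 0 = 1060 ≡ 6 (mod 17).
6 is a non-residue mod 17; no y exists.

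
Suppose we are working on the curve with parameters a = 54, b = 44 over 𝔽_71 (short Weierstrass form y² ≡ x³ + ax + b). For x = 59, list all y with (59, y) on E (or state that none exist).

x³ + 54x + 44 = 208609 ≡ 11 (mod 71).
11 is a non-residue mod 71; no y exists.

none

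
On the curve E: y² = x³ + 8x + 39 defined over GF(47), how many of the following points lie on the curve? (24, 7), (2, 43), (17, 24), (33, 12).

(24, 7): 7² ≡ 2, rhs ≡ 2 → on.
(2, 43): 43² ≡ 16, rhs ≡ 16 → on.
(17, 24): 24² ≡ 12, rhs ≡ 12 → on.
(33, 12): 12² ≡ 3, rhs ≡ 3 → on.

4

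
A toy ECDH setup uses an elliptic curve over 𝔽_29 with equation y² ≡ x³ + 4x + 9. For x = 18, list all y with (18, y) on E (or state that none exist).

x³ + 4x + 9 = 5913 ≡ 26 (mod 29).
26 is a non-residue mod 29; no y exists.

none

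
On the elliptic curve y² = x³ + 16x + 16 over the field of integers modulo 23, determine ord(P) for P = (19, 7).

2P: tangent at (19, 7): λ = (3·19² + 16)/(2·7) ≡ 18/14. 14⁻¹ ≡ 5 (mod 23), so λ ≡ 18·5 ≡ 21.
  x = λ² - 19 - 19 = 441 - 38 ≡ 12; y = λ·(19 - 12) - 7 ≡ 2. → (12, 2)
3P: (12, 2) + (19, 7). λ = (7 - 2)/(19 - 12) ≡ 5/7 mod 23. 7⁻¹ ≡ 10 (mod 23), so λ ≡ 4.
  x = λ² - 12 - 19 = 16 - 31 ≡ 8; y = λ·(12 - 8) - 2 ≡ 14. → (8, 14)
4P: (8, 14) + (19, 7). λ = (7 - 14)/(19 - 8) ≡ 16/11 mod 23. 11⁻¹ ≡ 21 (mod 23), so λ ≡ 14.
  x = λ² - 8 - 19 = 196 - 27 ≡ 8; y = λ·(8 - 8) - 14 ≡ 9. → (8, 9)
5P: (8, 9) + (19, 7). λ = (7 - 9)/(19 - 8) ≡ 21/11 mod 23. 11⁻¹ ≡ 21 (mod 23) since 11·21 = 231 ≡ 1, so λ ≡ 4.
  x = λ² - 8 - 19 = 16 - 27 ≡ 12; y = λ·(8 - 12) - 9 ≡ 21. → (12, 21)
6P: (12, 21) + (19, 7). λ = (7 - 21)/(19 - 12) ≡ 9/7 mod 23. 7⁻¹ ≡ 10 (mod 23) since 7·10 = 70 ≡ 1, so λ ≡ 21.
  x = λ² - 12 - 19 = 441 - 31 ≡ 19; y = λ·(12 - 19) - 21 ≡ 16. → (19, 16)
7P: (19, 16) + (19, 7): same x and y₁ ≡ -y₂, so the sum is O.
7P = O, so the order is 7.

7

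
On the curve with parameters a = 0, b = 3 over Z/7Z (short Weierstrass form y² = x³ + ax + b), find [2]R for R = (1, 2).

tangent at (1, 2): λ = (3·1² + 0)/(2·2) ≡ 3/4. 4⁻¹ ≡ 2 (mod 7) since 4·2 = 8 ≡ 1, so λ ≡ 3·2 ≡ 6.
  x = λ² - 1 - 1 = 36 - 2 ≡ 6; y = λ·(1 - 6) - 2 ≡ 3. → (6, 3)

(6, 3)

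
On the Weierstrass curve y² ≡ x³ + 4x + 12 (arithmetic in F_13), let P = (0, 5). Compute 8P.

(11, 10)

Double-and-add on 8 = (1000)₂. Start with P = (0, 5) for the leading 1-bit.
double: tangent at (0, 5): λ = (3·0² + 4)/(2·5) ≡ 4/10. 10⁻¹ ≡ 4 (mod 13), so λ ≡ 4·4 ≡ 3.
  x = λ² - 0 - 0 = 9 - 0 ≡ 9; y = λ·(0 - 9) - 5 ≡ 7. → (9, 7)
double: tangent at (9, 7): λ = (3·9² + 4)/(2·7) ≡ 0/1. 1⁻¹ ≡ 1 (mod 13) since 1·1 = 1 ≡ 1, so λ ≡ 0·1 ≡ 0.
  x = λ² - 9 - 9 = 0 - 18 ≡ 8; y = λ·(9 - 8) - 7 ≡ 6. → (8, 6)
double: tangent at (8, 6): λ = (3·8² + 4)/(2·6) ≡ 1/12. 12⁻¹ ≡ 12 (mod 13), so λ ≡ 1·12 ≡ 12.
  x = λ² - 8 - 8 = 144 - 16 ≡ 11; y = λ·(8 - 11) - 6 ≡ 10. → (11, 10)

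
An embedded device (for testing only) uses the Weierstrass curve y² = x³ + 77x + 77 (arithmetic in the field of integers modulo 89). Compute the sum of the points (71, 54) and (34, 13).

(71, 54) + (34, 13). λ = (13 - 54)/(34 - 71) ≡ 48/52 mod 89. 52⁻¹ ≡ 12 (mod 89), so λ ≡ 42.
  x = λ² - 71 - 34 = 1764 - 105 ≡ 57; y = λ·(71 - 57) - 54 ≡ 0. → (57, 0)

(57, 0)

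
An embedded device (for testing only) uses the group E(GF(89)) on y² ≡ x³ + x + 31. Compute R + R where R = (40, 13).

(80, 70)

tangent at (40, 13): λ = (3·40² + 1)/(2·13) ≡ 84/26. 26⁻¹ ≡ 24 (mod 89), so λ ≡ 84·24 ≡ 58.
  x = λ² - 40 - 40 = 3364 - 80 ≡ 80; y = λ·(40 - 80) - 13 ≡ 70. → (80, 70)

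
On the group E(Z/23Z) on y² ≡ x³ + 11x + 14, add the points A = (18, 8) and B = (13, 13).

(18, 8) + (13, 13). λ = (13 - 8)/(13 - 18) ≡ 5/18 mod 23. 18⁻¹ ≡ 9 (mod 23), so λ ≡ 22.
  x = λ² - 18 - 13 = 484 - 31 ≡ 16; y = λ·(18 - 16) - 8 ≡ 13. → (16, 13)

(16, 13)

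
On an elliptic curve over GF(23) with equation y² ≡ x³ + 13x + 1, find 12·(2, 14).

(2, 9)

Write Q = (2, 14).
Double-and-add on 12 = (1100)₂. Start with Q = (2, 14) for the leading 1-bit.
double: tangent at (2, 14): λ = (3·2² + 13)/(2·14) ≡ 2/5. 5⁻¹ ≡ 14 (mod 23) since 5·14 = 70 ≡ 1, so λ ≡ 2·14 ≡ 5.
  x = λ² - 2 - 2 = 25 - 4 ≡ 21; y = λ·(2 - 21) - 14 ≡ 6. → (21, 6)
add Q: (21, 6) + (2, 14). λ = (14 - 6)/(2 - 21) ≡ 8/4 mod 23. 4⁻¹ ≡ 6 (mod 23), so λ ≡ 2.
  x = λ² - 21 - 2 = 4 - 23 ≡ 4; y = λ·(21 - 4) - 6 ≡ 5. → (4, 5)
double: tangent at (4, 5): λ = (3·4² + 13)/(2·5) ≡ 15/10. 10⁻¹ ≡ 7 (mod 23), so λ ≡ 15·7 ≡ 13.
  x = λ² - 4 - 4 = 169 - 8 ≡ 0; y = λ·(4 - 0) - 5 ≡ 1. → (0, 1)
double: tangent at (0, 1): λ = (3·0² + 13)/(2·1) ≡ 13/2. 2⁻¹ ≡ 12 (mod 23), so λ ≡ 13·12 ≡ 18.
  x = λ² - 0 - 0 = 324 - 0 ≡ 2; y = λ·(0 - 2) - 1 ≡ 9. → (2, 9)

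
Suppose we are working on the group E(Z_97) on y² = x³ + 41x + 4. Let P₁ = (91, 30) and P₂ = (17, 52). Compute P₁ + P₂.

(0, 95)

(91, 30) + (17, 52). λ = (52 - 30)/(17 - 91) ≡ 22/23 mod 97. 23⁻¹ ≡ 38 (mod 97) since 23·38 = 874 ≡ 1, so λ ≡ 60.
  x = λ² - 91 - 17 = 3600 - 108 ≡ 0; y = λ·(91 - 0) - 30 ≡ 95. → (0, 95)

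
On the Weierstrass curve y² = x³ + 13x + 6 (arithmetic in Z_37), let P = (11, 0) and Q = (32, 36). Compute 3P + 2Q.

First 3P:
Repeated addition: build up to 3P.
2P: (11, 0) + (11, 0): same x and y₁ ≡ -y₂, so the sum is O.
3P: O + (11, 0) = (11, 0) (identity).
3P = (11, 0).
Next 2Q:
Repeated addition: build up to 2Q.
2Q: tangent at (32, 36): λ = (3·32² + 13)/(2·36) ≡ 14/35. 35⁻¹ ≡ 18 (mod 37), so λ ≡ 14·18 ≡ 30.
  x = λ² - 32 - 32 = 900 - 64 ≡ 22; y = λ·(32 - 22) - 36 ≡ 5. → (22, 5)
2Q = (22, 5).
Finally 3P + 2Q:
(11, 0) + (22, 5). λ = (5 - 0)/(22 - 11) ≡ 5/11 mod 37. 11⁻¹ ≡ 27 (mod 37) since 11·27 = 297 ≡ 1, so λ ≡ 24.
  x = λ² - 11 - 22 = 576 - 33 ≡ 25; y = λ·(11 - 25) - 0 ≡ 34. → (25, 34)

(25, 34)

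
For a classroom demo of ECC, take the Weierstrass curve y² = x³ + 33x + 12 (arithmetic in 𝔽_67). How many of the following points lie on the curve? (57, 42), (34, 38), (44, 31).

(57, 42): 42² ≡ 22, rhs ≡ 22 → on.
(34, 38): 38² ≡ 37, rhs ≡ 37 → on.
(44, 31): 31² ≡ 23, rhs ≡ 17 → off.

2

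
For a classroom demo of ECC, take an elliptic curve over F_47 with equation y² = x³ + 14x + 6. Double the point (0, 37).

(16, 40)

tangent at (0, 37): λ = (3·0² + 14)/(2·37) ≡ 14/27. 27⁻¹ ≡ 7 (mod 47) since 27·7 = 189 ≡ 1, so λ ≡ 14·7 ≡ 4.
  x = λ² - 0 - 0 = 16 - 0 ≡ 16; y = λ·(0 - 16) - 37 ≡ 40. → (16, 40)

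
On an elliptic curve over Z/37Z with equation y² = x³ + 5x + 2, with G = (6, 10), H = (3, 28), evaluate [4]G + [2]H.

(22, 20)

First 4G:
Repeated addition: build up to 4G.
2G: tangent at (6, 10): λ = (3·6² + 5)/(2·10) ≡ 2/20. 20⁻¹ ≡ 13 (mod 37), so λ ≡ 2·13 ≡ 26.
  x = λ² - 6 - 6 = 676 - 12 ≡ 35; y = λ·(6 - 35) - 10 ≡ 13. → (35, 13)
3G: (35, 13) + (6, 10). λ = (10 - 13)/(6 - 35) ≡ 34/8 mod 37. 8⁻¹ ≡ 14 (mod 37), so λ ≡ 32.
  x = λ² - 35 - 6 = 1024 - 41 ≡ 21; y = λ·(35 - 21) - 13 ≡ 28. → (21, 28)
4G: (21, 28) + (6, 10). λ = (10 - 28)/(6 - 21) ≡ 19/22 mod 37. 22⁻¹ ≡ 32 (mod 37) since 22·32 = 704 ≡ 1, so λ ≡ 16.
  x = λ² - 21 - 6 = 256 - 27 ≡ 7; y = λ·(21 - 7) - 28 ≡ 11. → (7, 11)
4G = (7, 11).
Next 2H:
Repeated addition: build up to 2H.
2H: tangent at (3, 28): λ = (3·3² + 5)/(2·28) ≡ 32/19. 19⁻¹ ≡ 2 (mod 37) since 19·2 = 38 ≡ 1, so λ ≡ 32·2 ≡ 27.
  x = λ² - 3 - 3 = 729 - 6 ≡ 20; y = λ·(3 - 20) - 28 ≡ 31. → (20, 31)
2H = (20, 31).
Finally 4G + 2H:
(7, 11) + (20, 31). λ = (31 - 11)/(20 - 7) ≡ 20/13 mod 37. 13⁻¹ ≡ 20 (mod 37) since 13·20 = 260 ≡ 1, so λ ≡ 30.
  x = λ² - 7 - 20 = 900 - 27 ≡ 22; y = λ·(7 - 22) - 11 ≡ 20. → (22, 20)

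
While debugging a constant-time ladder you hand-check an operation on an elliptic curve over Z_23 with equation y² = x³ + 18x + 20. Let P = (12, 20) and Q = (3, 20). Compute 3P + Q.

(3, 20)

First 3P:
Repeated addition: build up to 3P.
2P: tangent at (12, 20): λ = (3·12² + 18)/(2·20) ≡ 13/17. 17⁻¹ ≡ 19 (mod 23), so λ ≡ 13·19 ≡ 17.
  x = λ² - 12 - 12 = 289 - 24 ≡ 12; y = λ·(12 - 12) - 20 ≡ 3. → (12, 3)
3P: (12, 3) + (12, 20): same x and y₁ ≡ -y₂, so the sum is the point at infinity.
3P = the point at infinity.
Finally 3P + Q:
the point at infinity + (3, 20) = (3, 20) (identity).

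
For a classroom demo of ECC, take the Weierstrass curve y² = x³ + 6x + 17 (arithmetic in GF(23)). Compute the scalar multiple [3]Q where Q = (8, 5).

Repeated addition: build up to 3Q.
2Q: tangent at (8, 5): λ = (3·8² + 6)/(2·5) ≡ 14/10. 10⁻¹ ≡ 7 (mod 23) since 10·7 = 70 ≡ 1, so λ ≡ 14·7 ≡ 6.
  x = λ² - 8 - 8 = 36 - 16 ≡ 20; y = λ·(8 - 20) - 5 ≡ 15. → (20, 15)
3Q: (20, 15) + (8, 5). λ = (5 - 15)/(8 - 20) ≡ 13/11 mod 23. 11⁻¹ ≡ 21 (mod 23), so λ ≡ 20.
  x = λ² - 20 - 8 = 400 - 28 ≡ 4; y = λ·(20 - 4) - 15 ≡ 6. → (4, 6)

(4, 6)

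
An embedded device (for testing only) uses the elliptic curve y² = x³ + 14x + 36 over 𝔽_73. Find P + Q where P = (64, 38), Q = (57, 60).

(17, 2)

(64, 38) + (57, 60). λ = (60 - 38)/(57 - 64) ≡ 22/66 mod 73. 66⁻¹ ≡ 52 (mod 73), so λ ≡ 49.
  x = λ² - 64 - 57 = 2401 - 121 ≡ 17; y = λ·(64 - 17) - 38 ≡ 2. → (17, 2)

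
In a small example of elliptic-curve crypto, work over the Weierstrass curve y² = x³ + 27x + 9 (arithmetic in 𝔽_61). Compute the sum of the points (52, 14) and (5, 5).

(52, 14) + (5, 5). λ = (5 - 14)/(5 - 52) ≡ 52/14 mod 61. 14⁻¹ ≡ 48 (mod 61), so λ ≡ 56.
  x = λ² - 52 - 5 = 3136 - 57 ≡ 29; y = λ·(52 - 29) - 14 ≡ 54. → (29, 54)

(29, 54)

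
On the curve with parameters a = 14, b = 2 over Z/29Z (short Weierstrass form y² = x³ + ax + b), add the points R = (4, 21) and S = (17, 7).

(21, 4)

(4, 21) + (17, 7). λ = (7 - 21)/(17 - 4) ≡ 15/13 mod 29. 13⁻¹ ≡ 9 (mod 29), so λ ≡ 19.
  x = λ² - 4 - 17 = 361 - 21 ≡ 21; y = λ·(4 - 21) - 21 ≡ 4. → (21, 4)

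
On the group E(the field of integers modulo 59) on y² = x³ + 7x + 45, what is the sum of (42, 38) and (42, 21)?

The two points share x = 42 and their y-coordinates satisfy 38 + 21 ≡ 0 (mod 59), so they are inverses. Their sum is the point at infinity.

O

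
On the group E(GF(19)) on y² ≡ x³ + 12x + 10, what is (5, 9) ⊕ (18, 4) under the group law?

(5, 9) + (18, 4). λ = (4 - 9)/(18 - 5) ≡ 14/13 mod 19. 13⁻¹ ≡ 3 (mod 19), so λ ≡ 4.
  x = λ² - 5 - 18 = 16 - 23 ≡ 12; y = λ·(5 - 12) - 9 ≡ 1. → (12, 1)

(12, 1)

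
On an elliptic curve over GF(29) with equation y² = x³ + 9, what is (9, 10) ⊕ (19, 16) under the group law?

(6, 15)

(9, 10) + (19, 16). λ = (16 - 10)/(19 - 9) ≡ 6/10 mod 29. 10⁻¹ ≡ 3 (mod 29), so λ ≡ 18.
  x = λ² - 9 - 19 = 324 - 28 ≡ 6; y = λ·(9 - 6) - 10 ≡ 15. → (6, 15)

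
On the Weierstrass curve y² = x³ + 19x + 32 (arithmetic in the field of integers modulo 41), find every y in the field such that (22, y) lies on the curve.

x³ + 19x + 32 = 11098 ≡ 28 (mod 41).
28 is a non-residue mod 41; no y exists.

none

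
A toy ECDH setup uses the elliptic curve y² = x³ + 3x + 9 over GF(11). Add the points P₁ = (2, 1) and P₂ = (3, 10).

(10, 4)

(2, 1) + (3, 10). λ = (10 - 1)/(3 - 2) ≡ 9/1 mod 11. 1⁻¹ ≡ 1 (mod 11), so λ ≡ 9.
  x = λ² - 2 - 3 = 81 - 5 ≡ 10; y = λ·(2 - 10) - 1 ≡ 4. → (10, 4)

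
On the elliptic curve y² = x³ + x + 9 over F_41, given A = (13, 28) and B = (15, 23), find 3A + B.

(29, 27)

First 3A:
Repeated addition: build up to 3A.
2A: tangent at (13, 28): λ = (3·13² + 1)/(2·28) ≡ 16/15. 15⁻¹ ≡ 11 (mod 41) since 15·11 = 165 ≡ 1, so λ ≡ 16·11 ≡ 12.
  x = λ² - 13 - 13 = 144 - 26 ≡ 36; y = λ·(13 - 36) - 28 ≡ 24. → (36, 24)
3A: (36, 24) + (13, 28). λ = (28 - 24)/(13 - 36) ≡ 4/18 mod 41. 18⁻¹ ≡ 16 (mod 41), so λ ≡ 23.
  x = λ² - 36 - 13 = 529 - 49 ≡ 29; y = λ·(36 - 29) - 24 ≡ 14. → (29, 14)
3A = (29, 14).
Finally 3A + B:
(29, 14) + (15, 23). λ = (23 - 14)/(15 - 29) ≡ 9/27 mod 41. 27⁻¹ ≡ 38 (mod 41) since 27·38 = 1026 ≡ 1, so λ ≡ 14.
  x = λ² - 29 - 15 = 196 - 44 ≡ 29; y = λ·(29 - 29) - 14 ≡ 27. → (29, 27)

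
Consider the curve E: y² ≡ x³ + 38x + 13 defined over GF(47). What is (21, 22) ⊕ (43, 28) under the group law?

(21, 22) + (43, 28). λ = (28 - 22)/(43 - 21) ≡ 6/22 mod 47. 22⁻¹ ≡ 15 (mod 47) since 22·15 = 330 ≡ 1, so λ ≡ 43.
  x = λ² - 21 - 43 = 1849 - 64 ≡ 46; y = λ·(21 - 46) - 22 ≡ 31. → (46, 31)

(46, 31)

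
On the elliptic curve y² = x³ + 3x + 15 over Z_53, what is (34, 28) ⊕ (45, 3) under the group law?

(34, 28) + (45, 3). λ = (3 - 28)/(45 - 34) ≡ 28/11 mod 53. 11⁻¹ ≡ 29 (mod 53), so λ ≡ 17.
  x = λ² - 34 - 45 = 289 - 79 ≡ 51; y = λ·(34 - 51) - 28 ≡ 1. → (51, 1)

(51, 1)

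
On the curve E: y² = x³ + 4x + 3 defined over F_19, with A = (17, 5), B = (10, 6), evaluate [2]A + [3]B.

First 2A:
Repeated addition: build up to 2A.
2A: tangent at (17, 5): λ = (3·17² + 4)/(2·5) ≡ 16/10. 10⁻¹ ≡ 2 (mod 19) since 10·2 = 20 ≡ 1, so λ ≡ 16·2 ≡ 13.
  x = λ² - 17 - 17 = 169 - 34 ≡ 2; y = λ·(17 - 2) - 5 ≡ 0. → (2, 0)
2A = (2, 0).
Next 3B:
Repeated addition: build up to 3B.
2B: tangent at (10, 6): λ = (3·10² + 4)/(2·6) ≡ 0/12. 12⁻¹ ≡ 8 (mod 19), so λ ≡ 0·8 ≡ 0.
  x = λ² - 10 - 10 = 0 - 20 ≡ 18; y = λ·(10 - 18) - 6 ≡ 13. → (18, 13)
3B: (18, 13) + (10, 6). λ = (6 - 13)/(10 - 18) ≡ 12/11 mod 19. 11⁻¹ ≡ 7 (mod 19) since 11·7 = 77 ≡ 1, so λ ≡ 8.
  x = λ² - 18 - 10 = 64 - 28 ≡ 17; y = λ·(18 - 17) - 13 ≡ 14. → (17, 14)
3B = (17, 14).
Finally 2A + 3B:
(2, 0) + (17, 14). λ = (14 - 0)/(17 - 2) ≡ 14/15 mod 19. 15⁻¹ ≡ 14 (mod 19), so λ ≡ 6.
  x = λ² - 2 - 17 = 36 - 19 ≡ 17; y = λ·(2 - 17) - 0 ≡ 5. → (17, 5)

(17, 5)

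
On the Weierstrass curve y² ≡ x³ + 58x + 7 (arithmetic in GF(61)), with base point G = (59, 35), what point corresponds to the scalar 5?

(56, 18)

Repeated addition: build up to 5G.
2G: tangent at (59, 35): λ = (3·59² + 58)/(2·35) ≡ 9/9. 9⁻¹ ≡ 34 (mod 61) since 9·34 = 306 ≡ 1, so λ ≡ 9·34 ≡ 1.
  x = λ² - 59 - 59 = 1 - 118 ≡ 5; y = λ·(59 - 5) - 35 ≡ 19. → (5, 19)
3G: (5, 19) + (59, 35). λ = (35 - 19)/(59 - 5) ≡ 16/54 mod 61. 54⁻¹ ≡ 26 (mod 61), so λ ≡ 50.
  x = λ² - 5 - 59 = 2500 - 64 ≡ 57; y = λ·(5 - 57) - 19 ≡ 4. → (57, 4)
4G: (57, 4) + (59, 35). λ = (35 - 4)/(59 - 57) ≡ 31/2 mod 61. 2⁻¹ ≡ 31 (mod 61), so λ ≡ 46.
  x = λ² - 57 - 59 = 2116 - 116 ≡ 48; y = λ·(57 - 48) - 4 ≡ 44. → (48, 44)
5G: (48, 44) + (59, 35). λ = (35 - 44)/(59 - 48) ≡ 52/11 mod 61. 11⁻¹ ≡ 50 (mod 61) since 11·50 = 550 ≡ 1, so λ ≡ 38.
  x = λ² - 48 - 59 = 1444 - 107 ≡ 56; y = λ·(48 - 56) - 44 ≡ 18. → (56, 18)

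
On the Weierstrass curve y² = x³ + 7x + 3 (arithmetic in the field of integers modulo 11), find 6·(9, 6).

(5, 8)

Write G = (9, 6).
Double-and-add on 6 = (110)₂. Start with G = (9, 6) for the leading 1-bit.
double: tangent at (9, 6): λ = (3·9² + 7)/(2·6) ≡ 8/1. 1⁻¹ ≡ 1 (mod 11) since 1·1 = 1 ≡ 1, so λ ≡ 8·1 ≡ 8.
  x = λ² - 9 - 9 = 64 - 18 ≡ 2; y = λ·(9 - 2) - 6 ≡ 6. → (2, 6)
add G: (2, 6) + (9, 6). λ = (6 - 6)/(9 - 2) ≡ 0/7 mod 11. 7⁻¹ ≡ 8 (mod 11), so λ ≡ 0.
  x = λ² - 2 - 9 = 0 - 11 ≡ 0; y = λ·(2 - 0) - 6 ≡ 5. → (0, 5)
double: tangent at (0, 5): λ = (3·0² + 7)/(2·5) ≡ 7/10. 10⁻¹ ≡ 10 (mod 11) since 10·10 = 100 ≡ 1, so λ ≡ 7·10 ≡ 4.
  x = λ² - 0 - 0 = 16 - 0 ≡ 5; y = λ·(0 - 5) - 5 ≡ 8. → (5, 8)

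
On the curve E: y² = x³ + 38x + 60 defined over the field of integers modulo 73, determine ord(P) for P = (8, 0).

2

2P: (8, 0) + (8, 0): same x and y₁ ≡ -y₂, so the sum is O.
2P = O, so the order is 2.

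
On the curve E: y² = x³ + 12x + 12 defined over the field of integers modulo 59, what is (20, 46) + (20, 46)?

tangent at (20, 46): λ = (3·20² + 12)/(2·46) ≡ 32/33. 33⁻¹ ≡ 34 (mod 59) since 33·34 = 1122 ≡ 1, so λ ≡ 32·34 ≡ 26.
  x = λ² - 20 - 20 = 676 - 40 ≡ 46; y = λ·(20 - 46) - 46 ≡ 45. → (46, 45)

(46, 45)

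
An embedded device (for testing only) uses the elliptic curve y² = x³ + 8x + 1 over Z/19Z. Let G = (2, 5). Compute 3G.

Repeated addition: build up to 3G.
2G: tangent at (2, 5): λ = (3·2² + 8)/(2·5) ≡ 1/10. 10⁻¹ ≡ 2 (mod 19) since 10·2 = 20 ≡ 1, so λ ≡ 1·2 ≡ 2.
  x = λ² - 2 - 2 = 4 - 4 ≡ 0; y = λ·(2 - 0) - 5 ≡ 18. → (0, 18)
3G: (0, 18) + (2, 5). λ = (5 - 18)/(2 - 0) ≡ 6/2 mod 19. 2⁻¹ ≡ 10 (mod 19), so λ ≡ 3.
  x = λ² - 0 - 2 = 9 - 2 ≡ 7; y = λ·(0 - 7) - 18 ≡ 18. → (7, 18)

(7, 18)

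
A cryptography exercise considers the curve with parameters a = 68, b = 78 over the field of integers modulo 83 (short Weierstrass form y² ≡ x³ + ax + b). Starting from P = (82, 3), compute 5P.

(44, 5)

Repeated addition: build up to 5P.
2P: tangent at (82, 3): λ = (3·82² + 68)/(2·3) ≡ 71/6. 6⁻¹ ≡ 14 (mod 83), so λ ≡ 71·14 ≡ 81.
  x = λ² - 82 - 82 = 6561 - 164 ≡ 6; y = λ·(82 - 6) - 3 ≡ 11. → (6, 11)
3P: (6, 11) + (82, 3). λ = (3 - 11)/(82 - 6) ≡ 75/76 mod 83. 76⁻¹ ≡ 71 (mod 83), so λ ≡ 13.
  x = λ² - 6 - 82 = 169 - 88 ≡ 81; y = λ·(6 - 81) - 11 ≡ 10. → (81, 10)
4P: (81, 10) + (82, 3). λ = (3 - 10)/(82 - 81) ≡ 76/1 mod 83. 1⁻¹ ≡ 1 (mod 83), so λ ≡ 76.
  x = λ² - 81 - 82 = 5776 - 163 ≡ 52; y = λ·(81 - 52) - 10 ≡ 36. → (52, 36)
5P: (52, 36) + (82, 3). λ = (3 - 36)/(82 - 52) ≡ 50/30 mod 83. 30⁻¹ ≡ 36 (mod 83), so λ ≡ 57.
  x = λ² - 52 - 82 = 3249 - 134 ≡ 44; y = λ·(52 - 44) - 36 ≡ 5. → (44, 5)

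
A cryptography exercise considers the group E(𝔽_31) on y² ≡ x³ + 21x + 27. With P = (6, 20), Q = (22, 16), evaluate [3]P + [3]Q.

(15, 20)

First 3P:
Repeated addition: build up to 3P.
2P: tangent at (6, 20): λ = (3·6² + 21)/(2·20) ≡ 5/9. 9⁻¹ ≡ 7 (mod 31), so λ ≡ 5·7 ≡ 4.
  x = λ² - 6 - 6 = 16 - 12 ≡ 4; y = λ·(6 - 4) - 20 ≡ 19. → (4, 19)
3P: (4, 19) + (6, 20). λ = (20 - 19)/(6 - 4) ≡ 1/2 mod 31. 2⁻¹ ≡ 16 (mod 31) since 2·16 = 32 ≡ 1, so λ ≡ 16.
  x = λ² - 4 - 6 = 256 - 10 ≡ 29; y = λ·(4 - 29) - 19 ≡ 15. → (29, 15)
3P = (29, 15).
Next 3Q:
Repeated addition: build up to 3Q.
2Q: tangent at (22, 16): λ = (3·22² + 21)/(2·16) ≡ 16/1. 1⁻¹ ≡ 1 (mod 31), so λ ≡ 16·1 ≡ 16.
  x = λ² - 22 - 22 = 256 - 44 ≡ 26; y = λ·(22 - 26) - 16 ≡ 13. → (26, 13)
3Q: (26, 13) + (22, 16). λ = (16 - 13)/(22 - 26) ≡ 3/27 mod 31. 27⁻¹ ≡ 23 (mod 31), so λ ≡ 7.
  x = λ² - 26 - 22 = 49 - 48 ≡ 1; y = λ·(26 - 1) - 13 ≡ 7. → (1, 7)
3Q = (1, 7).
Finally 3P + 3Q:
(29, 15) + (1, 7). λ = (7 - 15)/(1 - 29) ≡ 23/3 mod 31. 3⁻¹ ≡ 21 (mod 31) since 3·21 = 63 ≡ 1, so λ ≡ 18.
  x = λ² - 29 - 1 = 324 - 30 ≡ 15; y = λ·(29 - 15) - 15 ≡ 20. → (15, 20)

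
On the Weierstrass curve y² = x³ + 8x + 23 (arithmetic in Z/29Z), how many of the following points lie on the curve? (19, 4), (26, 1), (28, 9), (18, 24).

(19, 4): 4² ≡ 16, rhs ≡ 16 → on.
(26, 1): 1² ≡ 1, rhs ≡ 1 → on.
(28, 9): 9² ≡ 23, rhs ≡ 14 → off.
(18, 24): 24² ≡ 25, rhs ≡ 25 → on.

3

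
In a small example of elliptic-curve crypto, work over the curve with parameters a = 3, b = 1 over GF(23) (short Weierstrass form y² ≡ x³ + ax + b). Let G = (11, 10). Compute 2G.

(4, 10)

tangent at (11, 10): λ = (3·11² + 3)/(2·10) ≡ 21/20. 20⁻¹ ≡ 15 (mod 23), so λ ≡ 21·15 ≡ 16.
  x = λ² - 11 - 11 = 256 - 22 ≡ 4; y = λ·(11 - 4) - 10 ≡ 10. → (4, 10)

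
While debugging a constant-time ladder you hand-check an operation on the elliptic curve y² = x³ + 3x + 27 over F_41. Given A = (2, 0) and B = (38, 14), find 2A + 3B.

First 2A:
Repeated addition: build up to 2A.
2A: (2, 0) + (2, 0): same x and y₁ ≡ -y₂, so the sum is 𝒪.
2A = 𝒪.
Next 3B:
Repeated addition: build up to 3B.
2B: tangent at (38, 14): λ = (3·38² + 3)/(2·14) ≡ 30/28. 28⁻¹ ≡ 22 (mod 41) since 28·22 = 616 ≡ 1, so λ ≡ 30·22 ≡ 4.
  x = λ² - 38 - 38 = 16 - 76 ≡ 22; y = λ·(38 - 22) - 14 ≡ 9. → (22, 9)
3B: (22, 9) + (38, 14). λ = (14 - 9)/(38 - 22) ≡ 5/16 mod 41. 16⁻¹ ≡ 18 (mod 41), so λ ≡ 8.
  x = λ² - 22 - 38 = 64 - 60 ≡ 4; y = λ·(22 - 4) - 9 ≡ 12. → (4, 12)
3B = (4, 12).
Finally 2A + 3B:
𝒪 + (4, 12) = (4, 12) (identity).

(4, 12)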